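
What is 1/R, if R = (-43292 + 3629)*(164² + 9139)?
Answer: -1/1429256205 ≈ -6.9966e-10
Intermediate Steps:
R = -1429256205 (R = -39663*(26896 + 9139) = -39663*36035 = -1429256205)
1/R = 1/(-1429256205) = -1/1429256205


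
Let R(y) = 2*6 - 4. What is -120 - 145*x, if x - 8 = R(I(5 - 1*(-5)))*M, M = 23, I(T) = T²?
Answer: -27960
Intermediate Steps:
R(y) = 8 (R(y) = 12 - 4 = 8)
x = 192 (x = 8 + 8*23 = 8 + 184 = 192)
-120 - 145*x = -120 - 145*192 = -120 - 27840 = -27960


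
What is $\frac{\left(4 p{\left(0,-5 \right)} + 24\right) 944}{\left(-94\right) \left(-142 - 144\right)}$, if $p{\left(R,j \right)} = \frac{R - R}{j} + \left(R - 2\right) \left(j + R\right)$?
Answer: $\frac{15104}{6721} \approx 2.2473$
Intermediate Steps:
$p{\left(R,j \right)} = \left(-2 + R\right) \left(R + j\right)$ ($p{\left(R,j \right)} = \frac{0}{j} + \left(-2 + R\right) \left(R + j\right) = 0 + \left(-2 + R\right) \left(R + j\right) = \left(-2 + R\right) \left(R + j\right)$)
$\frac{\left(4 p{\left(0,-5 \right)} + 24\right) 944}{\left(-94\right) \left(-142 - 144\right)} = \frac{\left(4 \left(0^{2} - 0 - -10 + 0 \left(-5\right)\right) + 24\right) 944}{\left(-94\right) \left(-142 - 144\right)} = \frac{\left(4 \left(0 + 0 + 10 + 0\right) + 24\right) 944}{\left(-94\right) \left(-286\right)} = \frac{\left(4 \cdot 10 + 24\right) 944}{26884} = \left(40 + 24\right) 944 \cdot \frac{1}{26884} = 64 \cdot 944 \cdot \frac{1}{26884} = 60416 \cdot \frac{1}{26884} = \frac{15104}{6721}$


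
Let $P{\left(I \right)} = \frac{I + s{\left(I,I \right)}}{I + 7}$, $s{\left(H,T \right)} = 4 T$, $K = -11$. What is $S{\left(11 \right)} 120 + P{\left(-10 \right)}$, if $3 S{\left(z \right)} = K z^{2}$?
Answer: $- \frac{159670}{3} \approx -53223.0$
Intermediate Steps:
$S{\left(z \right)} = - \frac{11 z^{2}}{3}$ ($S{\left(z \right)} = \frac{\left(-11\right) z^{2}}{3} = - \frac{11 z^{2}}{3}$)
$P{\left(I \right)} = \frac{5 I}{7 + I}$ ($P{\left(I \right)} = \frac{I + 4 I}{I + 7} = \frac{5 I}{7 + I}$)
$S{\left(11 \right)} 120 + P{\left(-10 \right)} = - \frac{11 \cdot 11^{2}}{3} \cdot 120 + 5 \left(-10\right) \frac{1}{7 - 10} = \left(- \frac{11}{3}\right) 121 \cdot 120 + 5 \left(-10\right) \frac{1}{-3} = \left(- \frac{1331}{3}\right) 120 + 5 \left(-10\right) \left(- \frac{1}{3}\right) = -53240 + \frac{50}{3} = - \frac{159670}{3}$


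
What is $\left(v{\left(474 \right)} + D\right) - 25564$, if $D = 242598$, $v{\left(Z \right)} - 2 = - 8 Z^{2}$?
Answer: $-1580372$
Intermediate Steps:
$v{\left(Z \right)} = 2 - 8 Z^{2}$
$\left(v{\left(474 \right)} + D\right) - 25564 = \left(\left(2 - 8 \cdot 474^{2}\right) + 242598\right) - 25564 = \left(\left(2 - 1797408\right) + 242598\right) - 25564 = \left(-1797406 + 242598\right) - 25564 = -1554808 - 25564 = -1580372$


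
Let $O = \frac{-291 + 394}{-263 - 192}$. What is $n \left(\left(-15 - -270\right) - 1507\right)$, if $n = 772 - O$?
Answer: $- \frac{439906476}{455} \approx -9.6683 \cdot 10^{5}$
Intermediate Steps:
$O = - \frac{103}{455}$ ($O = \frac{103}{-455} = 103 \left(- \frac{1}{455}\right) = - \frac{103}{455} \approx -0.22637$)
$n = \frac{351363}{455}$ ($n = 772 - - \frac{103}{455} = 772 + \frac{103}{455} = \frac{351363}{455} \approx 772.23$)
$n \left(\left(-15 - -270\right) - 1507\right) = \frac{351363 \left(\left(-15 - -270\right) - 1507\right)}{455} = \frac{351363 \left(\left(-15 + 270\right) - 1507\right)}{455} = \frac{351363 \left(255 - 1507\right)}{455} = \frac{351363}{455} \left(-1252\right) = - \frac{439906476}{455}$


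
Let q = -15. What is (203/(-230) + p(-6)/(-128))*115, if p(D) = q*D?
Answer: -11671/64 ≈ -182.36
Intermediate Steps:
p(D) = -15*D
(203/(-230) + p(-6)/(-128))*115 = (203/(-230) - 15*(-6)/(-128))*115 = (203*(-1/230) + 90*(-1/128))*115 = (-203/230 - 45/64)*115 = -11671/7360*115 = -11671/64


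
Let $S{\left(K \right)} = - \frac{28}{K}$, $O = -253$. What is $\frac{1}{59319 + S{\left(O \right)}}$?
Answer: $\frac{253}{15007735} \approx 1.6858 \cdot 10^{-5}$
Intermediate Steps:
$\frac{1}{59319 + S{\left(O \right)}} = \frac{1}{59319 - \frac{28}{-253}} = \frac{1}{59319 - - \frac{28}{253}} = \frac{1}{59319 + \frac{28}{253}} = \frac{1}{\frac{15007735}{253}} = \frac{253}{15007735}$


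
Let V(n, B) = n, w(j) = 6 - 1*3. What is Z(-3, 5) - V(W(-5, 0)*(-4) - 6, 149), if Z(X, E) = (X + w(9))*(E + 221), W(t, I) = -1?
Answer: 2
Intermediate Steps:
w(j) = 3 (w(j) = 6 - 3 = 3)
Z(X, E) = (3 + X)*(221 + E) (Z(X, E) = (X + 3)*(E + 221) = (3 + X)*(221 + E))
Z(-3, 5) - V(W(-5, 0)*(-4) - 6, 149) = (663 + 3*5 + 221*(-3) + 5*(-3)) - (-1*(-4) - 6) = (663 + 15 - 663 - 15) - (4 - 6) = 0 - 1*(-2) = 0 + 2 = 2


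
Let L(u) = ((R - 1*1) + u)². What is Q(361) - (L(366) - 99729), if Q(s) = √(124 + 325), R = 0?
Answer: -33496 + √449 ≈ -33475.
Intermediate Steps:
Q(s) = √449
L(u) = (-1 + u)² (L(u) = ((0 - 1*1) + u)² = ((0 - 1) + u)² = (-1 + u)²)
Q(361) - (L(366) - 99729) = √449 - ((-1 + 366)² - 99729) = √449 - (365² - 99729) = √449 - (133225 - 99729) = √449 - 1*33496 = √449 - 33496 = -33496 + √449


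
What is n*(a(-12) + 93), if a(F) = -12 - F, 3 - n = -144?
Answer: 13671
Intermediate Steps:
n = 147 (n = 3 - 1*(-144) = 3 + 144 = 147)
n*(a(-12) + 93) = 147*((-12 - 1*(-12)) + 93) = 147*((-12 + 12) + 93) = 147*(0 + 93) = 147*93 = 13671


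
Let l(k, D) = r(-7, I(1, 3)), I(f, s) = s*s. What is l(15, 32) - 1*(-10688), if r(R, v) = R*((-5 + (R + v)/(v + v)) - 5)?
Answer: 96815/9 ≈ 10757.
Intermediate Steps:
I(f, s) = s**2
r(R, v) = R*(-10 + (R + v)/(2*v)) (r(R, v) = R*((-5 + (R + v)/((2*v))) - 5) = R*((-5 + (R + v)*(1/(2*v))) - 5) = R*((-5 + (R + v)/(2*v)) - 5) = R*(-10 + (R + v)/(2*v)))
l(k, D) = 623/9 (l(k, D) = (1/2)*(-7)*(-7 - 19*3**2)/3**2 = (1/2)*(-7)*(-7 - 19*9)/9 = (1/2)*(-7)*(1/9)*(-7 - 171) = (1/2)*(-7)*(1/9)*(-178) = 623/9)
l(15, 32) - 1*(-10688) = 623/9 - 1*(-10688) = 623/9 + 10688 = 96815/9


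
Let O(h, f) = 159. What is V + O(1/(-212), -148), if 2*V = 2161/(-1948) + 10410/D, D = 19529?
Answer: 12075588967/76084984 ≈ 158.71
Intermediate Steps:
V = -21923489/76084984 (V = (2161/(-1948) + 10410/19529)/2 = (2161*(-1/1948) + 10410*(1/19529))/2 = (-2161/1948 + 10410/19529)/2 = (1/2)*(-21923489/38042492) = -21923489/76084984 ≈ -0.28814)
V + O(1/(-212), -148) = -21923489/76084984 + 159 = 12075588967/76084984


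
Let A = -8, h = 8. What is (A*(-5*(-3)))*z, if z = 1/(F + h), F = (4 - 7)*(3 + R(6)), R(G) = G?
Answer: 120/19 ≈ 6.3158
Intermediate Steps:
F = -27 (F = (4 - 7)*(3 + 6) = -3*9 = -27)
z = -1/19 (z = 1/(-27 + 8) = 1/(-19) = -1/19 ≈ -0.052632)
(A*(-5*(-3)))*z = -(-40)*(-3)*(-1/19) = -8*15*(-1/19) = -120*(-1/19) = 120/19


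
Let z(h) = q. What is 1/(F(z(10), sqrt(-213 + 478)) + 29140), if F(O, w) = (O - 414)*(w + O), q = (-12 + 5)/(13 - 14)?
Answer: 26291/647319696 + 407*sqrt(265)/647319696 ≈ 5.0850e-5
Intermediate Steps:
q = 7 (q = -7/(-1) = -7*(-1) = 7)
z(h) = 7
F(O, w) = (-414 + O)*(O + w)
1/(F(z(10), sqrt(-213 + 478)) + 29140) = 1/((7**2 - 414*7 - 414*sqrt(-213 + 478) + 7*sqrt(-213 + 478)) + 29140) = 1/((49 - 2898 - 414*sqrt(265) + 7*sqrt(265)) + 29140) = 1/((-2849 - 407*sqrt(265)) + 29140) = 1/(26291 - 407*sqrt(265))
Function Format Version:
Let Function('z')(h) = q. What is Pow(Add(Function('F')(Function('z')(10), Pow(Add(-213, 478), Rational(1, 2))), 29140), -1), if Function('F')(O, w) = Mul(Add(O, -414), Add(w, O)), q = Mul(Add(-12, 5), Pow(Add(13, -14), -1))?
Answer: Add(Rational(26291, 647319696), Mul(Rational(407, 647319696), Pow(265, Rational(1, 2)))) ≈ 5.0850e-5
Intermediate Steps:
q = 7 (q = Mul(-7, Pow(-1, -1)) = Mul(-7, -1) = 7)
Function('z')(h) = 7
Function('F')(O, w) = Mul(Add(-414, O), Add(O, w))
Pow(Add(Function('F')(Function('z')(10), Pow(Add(-213, 478), Rational(1, 2))), 29140), -1) = Pow(Add(Add(Pow(7, 2), Mul(-414, 7), Mul(-414, Pow(Add(-213, 478), Rational(1, 2))), Mul(7, Pow(Add(-213, 478), Rational(1, 2)))), 29140), -1) = Pow(Add(Add(49, -2898, Mul(-414, Pow(265, Rational(1, 2))), Mul(7, Pow(265, Rational(1, 2)))), 29140), -1) = Pow(Add(Add(-2849, Mul(-407, Pow(265, Rational(1, 2)))), 29140), -1) = Pow(Add(26291, Mul(-407, Pow(265, Rational(1, 2)))), -1)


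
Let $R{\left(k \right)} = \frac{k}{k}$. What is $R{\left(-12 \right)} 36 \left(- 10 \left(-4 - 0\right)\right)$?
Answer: $1440$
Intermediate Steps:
$R{\left(k \right)} = 1$
$R{\left(-12 \right)} 36 \left(- 10 \left(-4 - 0\right)\right) = 1 \cdot 36 \left(- 10 \left(-4 - 0\right)\right) = 36 \left(- 10 \left(-4 + 0\right)\right) = 36 \left(\left(-10\right) \left(-4\right)\right) = 36 \cdot 40 = 1440$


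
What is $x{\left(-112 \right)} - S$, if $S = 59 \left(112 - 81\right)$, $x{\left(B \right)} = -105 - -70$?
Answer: $-1864$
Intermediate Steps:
$x{\left(B \right)} = -35$ ($x{\left(B \right)} = -105 + 70 = -35$)
$S = 1829$ ($S = 59 \cdot 31 = 1829$)
$x{\left(-112 \right)} - S = -35 - 1829 = -1864$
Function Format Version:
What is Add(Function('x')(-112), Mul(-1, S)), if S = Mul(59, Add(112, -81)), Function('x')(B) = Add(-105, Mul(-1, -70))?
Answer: -1864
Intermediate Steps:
Function('x')(B) = -35 (Function('x')(B) = Add(-105, 70) = -35)
S = 1829 (S = Mul(59, 31) = 1829)
Add(Function('x')(-112), Mul(-1, S)) = Add(-35, Mul(-1, 1829)) = Add(-35, -1829) = -1864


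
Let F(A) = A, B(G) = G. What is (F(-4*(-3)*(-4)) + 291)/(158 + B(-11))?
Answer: 81/49 ≈ 1.6531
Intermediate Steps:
(F(-4*(-3)*(-4)) + 291)/(158 + B(-11)) = (-4*(-3)*(-4) + 291)/(158 - 11) = (12*(-4) + 291)/147 = (-48 + 291)*(1/147) = 243*(1/147) = 81/49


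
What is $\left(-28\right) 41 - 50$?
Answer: $-1198$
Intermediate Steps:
$\left(-28\right) 41 - 50 = -1148 - 50 = -1198$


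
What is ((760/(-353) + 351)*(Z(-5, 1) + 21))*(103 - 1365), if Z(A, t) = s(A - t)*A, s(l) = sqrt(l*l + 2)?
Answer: -3263535786/353 + 777032330*sqrt(38)/353 ≈ 4.3241e+6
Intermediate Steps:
s(l) = sqrt(2 + l**2) (s(l) = sqrt(l**2 + 2) = sqrt(2 + l**2))
Z(A, t) = A*sqrt(2 + (A - t)**2) (Z(A, t) = sqrt(2 + (A - t)**2)*A = A*sqrt(2 + (A - t)**2))
((760/(-353) + 351)*(Z(-5, 1) + 21))*(103 - 1365) = ((760/(-353) + 351)*(-5*sqrt(2 + (-5 - 1*1)**2) + 21))*(103 - 1365) = ((760*(-1/353) + 351)*(-5*sqrt(2 + (-5 - 1)**2) + 21))*(-1262) = ((-760/353 + 351)*(-5*sqrt(2 + (-6)**2) + 21))*(-1262) = (123143*(-5*sqrt(2 + 36) + 21)/353)*(-1262) = (123143*(-5*sqrt(38) + 21)/353)*(-1262) = (123143*(21 - 5*sqrt(38))/353)*(-1262) = (2586003/353 - 615715*sqrt(38)/353)*(-1262) = -3263535786/353 + 777032330*sqrt(38)/353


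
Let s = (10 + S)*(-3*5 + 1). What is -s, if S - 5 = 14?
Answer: 406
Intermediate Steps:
S = 19 (S = 5 + 14 = 19)
s = -406 (s = (10 + 19)*(-3*5 + 1) = 29*(-15 + 1) = 29*(-14) = -406)
-s = -1*(-406) = 406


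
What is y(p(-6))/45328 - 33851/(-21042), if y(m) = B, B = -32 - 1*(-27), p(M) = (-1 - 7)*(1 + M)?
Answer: 767146459/476895888 ≈ 1.6086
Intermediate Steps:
p(M) = -8 - 8*M (p(M) = -8*(1 + M) = -8 - 8*M)
B = -5 (B = -32 + 27 = -5)
y(m) = -5
y(p(-6))/45328 - 33851/(-21042) = -5/45328 - 33851/(-21042) = -5*1/45328 - 33851*(-1/21042) = -5/45328 + 33851/21042 = 767146459/476895888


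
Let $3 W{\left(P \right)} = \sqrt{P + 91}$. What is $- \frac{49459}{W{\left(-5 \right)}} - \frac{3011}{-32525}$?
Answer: $\frac{3011}{32525} - \frac{148377 \sqrt{86}}{86} \approx -16000.0$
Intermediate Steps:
$W{\left(P \right)} = \frac{\sqrt{91 + P}}{3}$ ($W{\left(P \right)} = \frac{\sqrt{P + 91}}{3} = \frac{\sqrt{91 + P}}{3}$)
$- \frac{49459}{W{\left(-5 \right)}} - \frac{3011}{-32525} = - \frac{49459}{\frac{1}{3} \sqrt{91 - 5}} - \frac{3011}{-32525} = - \frac{49459}{\frac{1}{3} \sqrt{86}} - - \frac{3011}{32525} = - 49459 \frac{3 \sqrt{86}}{86} + \frac{3011}{32525} = - \frac{148377 \sqrt{86}}{86} + \frac{3011}{32525} = \frac{3011}{32525} - \frac{148377 \sqrt{86}}{86}$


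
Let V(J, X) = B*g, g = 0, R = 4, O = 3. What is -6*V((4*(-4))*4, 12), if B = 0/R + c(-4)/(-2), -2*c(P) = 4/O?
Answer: 0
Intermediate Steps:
c(P) = -⅔ (c(P) = -2/3 = -½*4/3 = -⅔)
B = ⅓ (B = 0/4 - ⅔/(-2) = 0*(¼) - ⅔*(-½) = 0 + ⅓ = ⅓ ≈ 0.33333)
V(J, X) = 0 (V(J, X) = (⅓)*0 = 0)
-6*V((4*(-4))*4, 12) = -6*0 = 0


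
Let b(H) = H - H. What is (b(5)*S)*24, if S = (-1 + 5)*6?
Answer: 0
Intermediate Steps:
S = 24 (S = 4*6 = 24)
b(H) = 0
(b(5)*S)*24 = (0*24)*24 = 0*24 = 0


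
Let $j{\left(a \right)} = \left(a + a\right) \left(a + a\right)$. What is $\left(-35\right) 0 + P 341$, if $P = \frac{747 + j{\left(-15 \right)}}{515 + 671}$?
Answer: $\frac{561627}{1186} \approx 473.55$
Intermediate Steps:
$j{\left(a \right)} = 4 a^{2}$ ($j{\left(a \right)} = 2 a 2 a = 4 a^{2}$)
$P = \frac{1647}{1186}$ ($P = \frac{747 + 4 \left(-15\right)^{2}}{515 + 671} = \frac{747 + 4 \cdot 225}{1186} = \left(747 + 900\right) \frac{1}{1186} = 1647 \cdot \frac{1}{1186} = \frac{1647}{1186} \approx 1.3887$)
$\left(-35\right) 0 + P 341 = \left(-35\right) 0 + \frac{1647}{1186} \cdot 341 = 0 + \frac{561627}{1186} = \frac{561627}{1186}$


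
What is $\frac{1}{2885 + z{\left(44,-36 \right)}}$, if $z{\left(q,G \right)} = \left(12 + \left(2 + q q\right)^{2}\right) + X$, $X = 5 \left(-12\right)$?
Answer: $\frac{1}{3758681} \approx 2.6605 \cdot 10^{-7}$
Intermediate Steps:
$X = -60$
$z{\left(q,G \right)} = -48 + \left(2 + q^{2}\right)^{2}$ ($z{\left(q,G \right)} = \left(12 + \left(2 + q q\right)^{2}\right) - 60 = \left(12 + \left(2 + q^{2}\right)^{2}\right) - 60 = -48 + \left(2 + q^{2}\right)^{2}$)
$\frac{1}{2885 + z{\left(44,-36 \right)}} = \frac{1}{2885 - \left(48 - \left(2 + 44^{2}\right)^{2}\right)} = \frac{1}{2885 - \left(48 - \left(2 + 1936\right)^{2}\right)} = \frac{1}{2885 - \left(48 - 1938^{2}\right)} = \frac{1}{2885 + \left(-48 + 3755844\right)} = \frac{1}{2885 + 3755796} = \frac{1}{3758681}$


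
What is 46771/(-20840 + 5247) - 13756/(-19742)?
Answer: -354427887/153918503 ≈ -2.3027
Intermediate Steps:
46771/(-20840 + 5247) - 13756/(-19742) = 46771/(-15593) - 13756*(-1/19742) = 46771*(-1/15593) + 6878/9871 = -46771/15593 + 6878/9871 = -354427887/153918503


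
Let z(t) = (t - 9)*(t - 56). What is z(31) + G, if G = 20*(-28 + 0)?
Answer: -1110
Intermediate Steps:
G = -560 (G = 20*(-28) = -560)
z(t) = (-56 + t)*(-9 + t) (z(t) = (-9 + t)*(-56 + t) = (-56 + t)*(-9 + t))
z(31) + G = (504 + 31² - 65*31) - 560 = (504 + 961 - 2015) - 560 = -550 - 560 = -1110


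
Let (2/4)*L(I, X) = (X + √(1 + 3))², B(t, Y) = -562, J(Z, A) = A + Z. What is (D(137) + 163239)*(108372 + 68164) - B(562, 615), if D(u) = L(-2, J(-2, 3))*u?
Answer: 29252898442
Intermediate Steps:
L(I, X) = 2*(2 + X)² (L(I, X) = 2*(X + √(1 + 3))² = 2*(X + √4)² = 2*(X + 2)² = 2*(2 + X)²)
D(u) = 18*u (D(u) = (2*(2 + (3 - 2))²)*u = (2*(2 + 1)²)*u = (2*3²)*u = (2*9)*u = 18*u)
(D(137) + 163239)*(108372 + 68164) - B(562, 615) = (18*137 + 163239)*(108372 + 68164) - 1*(-562) = (2466 + 163239)*176536 + 562 = 165705*176536 + 562 = 29252897880 + 562 = 29252898442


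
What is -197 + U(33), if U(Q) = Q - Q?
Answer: -197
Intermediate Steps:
U(Q) = 0
-197 + U(33) = -197 + 0 = -197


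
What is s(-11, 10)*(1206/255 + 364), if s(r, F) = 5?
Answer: 31342/17 ≈ 1843.6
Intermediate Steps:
s(-11, 10)*(1206/255 + 364) = 5*(1206/255 + 364) = 5*(1206*(1/255) + 364) = 5*(402/85 + 364) = 5*(31342/85) = 31342/17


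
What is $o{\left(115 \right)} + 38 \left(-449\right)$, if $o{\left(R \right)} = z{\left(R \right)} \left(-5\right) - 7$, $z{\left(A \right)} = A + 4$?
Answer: $-17664$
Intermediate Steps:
$z{\left(A \right)} = 4 + A$
$o{\left(R \right)} = -27 - 5 R$ ($o{\left(R \right)} = \left(4 + R\right) \left(-5\right) - 7 = \left(-20 - 5 R\right) - 7 = -27 - 5 R$)
$o{\left(115 \right)} + 38 \left(-449\right) = \left(-27 - 575\right) + 38 \left(-449\right) = \left(-27 - 575\right) - 17062 = -602 - 17062 = -17664$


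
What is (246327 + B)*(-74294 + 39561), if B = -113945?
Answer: -4598024006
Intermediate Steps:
(246327 + B)*(-74294 + 39561) = (246327 - 113945)*(-74294 + 39561) = 132382*(-34733) = -4598024006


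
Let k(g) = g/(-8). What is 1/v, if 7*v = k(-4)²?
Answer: 28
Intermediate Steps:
k(g) = -g/8 (k(g) = g*(-⅛) = -g/8)
v = 1/28 (v = (-⅛*(-4))²/7 = (½)²/7 = (⅐)*(¼) = 1/28 ≈ 0.035714)
1/v = 1/(1/28) = 28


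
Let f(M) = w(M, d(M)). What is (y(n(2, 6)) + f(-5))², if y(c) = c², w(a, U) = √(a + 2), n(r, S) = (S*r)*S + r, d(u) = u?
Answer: (5476 + I*√3)² ≈ 2.9987e+7 + 1.9e+4*I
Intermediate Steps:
n(r, S) = r + r*S² (n(r, S) = r*S² + r = r + r*S²)
w(a, U) = √(2 + a)
f(M) = √(2 + M)
(y(n(2, 6)) + f(-5))² = ((2*(1 + 6²))² + √(2 - 5))² = ((2*(1 + 36))² + √(-3))² = ((2*37)² + I*√3)² = (74² + I*√3)² = (5476 + I*√3)²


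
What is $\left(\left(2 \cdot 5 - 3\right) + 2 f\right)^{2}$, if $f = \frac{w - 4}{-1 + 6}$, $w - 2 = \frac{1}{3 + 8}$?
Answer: $\frac{117649}{3025} \approx 38.892$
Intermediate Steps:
$w = \frac{23}{11}$ ($w = 2 + \frac{1}{3 + 8} = 2 + \frac{1}{11} = \frac{23}{11} \approx 2.0909$)
$f = - \frac{21}{55}$ ($f = \frac{\frac{23}{11} - 4}{-1 + 6} = - \frac{21}{11 \cdot 5} = \left(- \frac{21}{11}\right) \frac{1}{5} = - \frac{21}{55} \approx -0.38182$)
$\left(\left(2 \cdot 5 - 3\right) + 2 f\right)^{2} = \left(\left(2 \cdot 5 - 3\right) + 2 \left(- \frac{21}{55}\right)\right)^{2} = \left(\left(10 - 3\right) - \frac{42}{55}\right)^{2} = \left(7 - \frac{42}{55}\right)^{2} = \left(\frac{343}{55}\right)^{2} = \frac{117649}{3025}$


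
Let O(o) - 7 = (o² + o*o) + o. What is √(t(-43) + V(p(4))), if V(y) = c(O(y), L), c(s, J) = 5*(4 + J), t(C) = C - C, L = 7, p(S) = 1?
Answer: √55 ≈ 7.4162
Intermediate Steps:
O(o) = 7 + o + 2*o² (O(o) = 7 + ((o² + o*o) + o) = 7 + ((o² + o²) + o) = 7 + (2*o² + o) = 7 + (o + 2*o²) = 7 + o + 2*o²)
t(C) = 0
c(s, J) = 20 + 5*J
V(y) = 55 (V(y) = 20 + 5*7 = 20 + 35 = 55)
√(t(-43) + V(p(4))) = √(0 + 55) = √55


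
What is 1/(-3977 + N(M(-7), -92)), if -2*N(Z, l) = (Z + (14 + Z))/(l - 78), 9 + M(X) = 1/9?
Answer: -90/357931 ≈ -0.00025144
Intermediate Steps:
M(X) = -80/9 (M(X) = -9 + 1/9 = -9 + ⅑ = -80/9)
N(Z, l) = -(14 + 2*Z)/(2*(-78 + l)) (N(Z, l) = -(Z + (14 + Z))/(2*(l - 78)) = -(14 + 2*Z)/(2*(-78 + l)))
1/(-3977 + N(M(-7), -92)) = 1/(-3977 + (-7 - 1*(-80/9))/(-78 - 92)) = 1/(-3977 + (-7 + 80/9)/(-170)) = 1/(-3977 - 1/170*17/9) = 1/(-3977 - 1/90) = 1/(-357931/90) = -90/357931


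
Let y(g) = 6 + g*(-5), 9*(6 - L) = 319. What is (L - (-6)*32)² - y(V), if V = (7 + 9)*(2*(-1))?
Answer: 2126923/81 ≈ 26258.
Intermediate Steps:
L = -265/9 (L = 6 - ⅑*319 = 6 - 319/9 = -265/9 ≈ -29.444)
V = -32 (V = 16*(-2) = -32)
y(g) = 6 - 5*g
(L - (-6)*32)² - y(V) = (-265/9 - (-6)*32)² - (6 - 5*(-32)) = (-265/9 - 6*(-32))² - (6 + 160) = (-265/9 + 192)² - 1*166 = (1463/9)² - 166 = 2140369/81 - 166 = 2126923/81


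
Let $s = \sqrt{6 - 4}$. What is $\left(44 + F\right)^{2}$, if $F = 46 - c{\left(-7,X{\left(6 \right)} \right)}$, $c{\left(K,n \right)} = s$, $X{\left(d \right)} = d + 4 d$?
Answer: $\left(90 - \sqrt{2}\right)^{2} \approx 7847.4$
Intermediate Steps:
$X{\left(d \right)} = 5 d$
$s = \sqrt{2} \approx 1.4142$
$c{\left(K,n \right)} = \sqrt{2}$
$F = 46 - \sqrt{2} \approx 44.586$
$\left(44 + F\right)^{2} = \left(44 + \left(46 - \sqrt{2}\right)\right)^{2} = \left(90 - \sqrt{2}\right)^{2}$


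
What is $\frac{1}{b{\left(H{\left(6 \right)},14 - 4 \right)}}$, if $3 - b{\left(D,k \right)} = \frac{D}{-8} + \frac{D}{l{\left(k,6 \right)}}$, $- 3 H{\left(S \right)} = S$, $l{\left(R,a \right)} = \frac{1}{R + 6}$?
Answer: $\frac{4}{139} \approx 0.028777$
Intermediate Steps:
$l{\left(R,a \right)} = \frac{1}{6 + R}$
$H{\left(S \right)} = - \frac{S}{3}$
$b{\left(D,k \right)} = 3 + \frac{D}{8} - D \left(6 + k\right)$ ($b{\left(D,k \right)} = 3 - \left(\frac{D}{-8} + \frac{D}{\frac{1}{6 + k}}\right) = 3 - \left(D \left(- \frac{1}{8}\right) + D \left(6 + k\right)\right) = 3 - \left(- \frac{D}{8} + D \left(6 + k\right)\right) = 3 + \frac{D}{8} - D \left(6 + k\right)$)
$\frac{1}{b{\left(H{\left(6 \right)},14 - 4 \right)}} = \frac{1}{3 - \frac{47 \left(\left(- \frac{1}{3}\right) 6\right)}{8} - \left(- \frac{1}{3}\right) 6 \left(14 - 4\right)} = \frac{1}{3 - - \frac{47}{4} - \left(-2\right) 10} = \frac{1}{3 + \frac{47}{4} + 20} = \frac{1}{\frac{139}{4}} = \frac{4}{139}$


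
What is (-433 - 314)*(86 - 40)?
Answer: -34362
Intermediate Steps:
(-433 - 314)*(86 - 40) = -747*46 = -34362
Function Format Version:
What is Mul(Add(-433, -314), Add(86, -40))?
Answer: -34362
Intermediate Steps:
Mul(Add(-433, -314), Add(86, -40)) = Mul(-747, 46) = -34362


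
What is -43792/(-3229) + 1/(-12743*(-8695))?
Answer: 4852170463149/357774443165 ≈ 13.562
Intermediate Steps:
-43792/(-3229) + 1/(-12743*(-8695)) = -43792*(-1/3229) - 1/12743*(-1/8695) = 43792/3229 + 1/110800385 = 4852170463149/357774443165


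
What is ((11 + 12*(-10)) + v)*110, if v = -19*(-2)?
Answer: -7810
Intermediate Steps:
v = 38
((11 + 12*(-10)) + v)*110 = ((11 + 12*(-10)) + 38)*110 = ((11 - 120) + 38)*110 = (-109 + 38)*110 = -71*110 = -7810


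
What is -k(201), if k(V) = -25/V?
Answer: 25/201 ≈ 0.12438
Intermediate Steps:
-k(201) = -(-25)/201 = -1*(-25/201) = 25/201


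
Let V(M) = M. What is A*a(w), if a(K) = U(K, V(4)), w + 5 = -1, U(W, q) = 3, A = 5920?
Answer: 17760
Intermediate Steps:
w = -6 (w = -5 - 1 = -6)
a(K) = 3
A*a(w) = 5920*3 = 17760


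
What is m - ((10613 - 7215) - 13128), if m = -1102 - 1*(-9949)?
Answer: 18577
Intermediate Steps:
m = 8847 (m = -1102 + 9949 = 8847)
m - ((10613 - 7215) - 13128) = 8847 - ((10613 - 7215) - 13128) = 8847 - (3398 - 13128) = 8847 - 1*(-9730) = 8847 + 9730 = 18577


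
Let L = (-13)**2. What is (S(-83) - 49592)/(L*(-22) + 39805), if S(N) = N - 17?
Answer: -16564/12029 ≈ -1.3770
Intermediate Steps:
S(N) = -17 + N
L = 169
(S(-83) - 49592)/(L*(-22) + 39805) = ((-17 - 83) - 49592)/(169*(-22) + 39805) = (-100 - 49592)/(-3718 + 39805) = -49692/36087 = -49692*1/36087 = -16564/12029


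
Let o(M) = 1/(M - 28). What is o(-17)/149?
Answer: -1/6705 ≈ -0.00014914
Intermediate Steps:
o(M) = 1/(-28 + M)
o(-17)/149 = 1/(-28 - 17*149) = (1/149)/(-45) = -1/45*1/149 = -1/6705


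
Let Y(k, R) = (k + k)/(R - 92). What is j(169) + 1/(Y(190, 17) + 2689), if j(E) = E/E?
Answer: 40274/40259 ≈ 1.0004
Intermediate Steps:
Y(k, R) = 2*k/(-92 + R) (Y(k, R) = (2*k)/(-92 + R) = 2*k/(-92 + R))
j(E) = 1
j(169) + 1/(Y(190, 17) + 2689) = 1 + 1/(2*190/(-92 + 17) + 2689) = 1 + 1/(2*190/(-75) + 2689) = 1 + 1/(2*190*(-1/75) + 2689) = 1 + 1/(-76/15 + 2689) = 1 + 1/(40259/15) = 1 + 15/40259 = 40274/40259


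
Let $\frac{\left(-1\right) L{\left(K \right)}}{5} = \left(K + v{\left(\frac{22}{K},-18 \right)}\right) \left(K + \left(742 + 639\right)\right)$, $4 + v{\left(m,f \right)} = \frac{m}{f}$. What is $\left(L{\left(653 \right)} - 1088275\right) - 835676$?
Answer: $- \frac{5566343063}{653} \approx -8.5243 \cdot 10^{6}$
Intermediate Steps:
$v{\left(m,f \right)} = -4 + \frac{m}{f}$
$L{\left(K \right)} = - 5 \left(1381 + K\right) \left(-4 + K - \frac{11}{9 K}\right)$ ($L{\left(K \right)} = - 5 \left(K + \left(-4 + \frac{22 \frac{1}{K}}{-18}\right)\right) \left(K + \left(742 + 639\right)\right) = - 5 \left(K + \left(-4 + \frac{22}{K} \left(- \frac{1}{18}\right)\right)\right) \left(K + 1381\right) = - 5 \left(K - \left(4 + \frac{11}{9 K}\right)\right) \left(1381 + K\right) = - 5 \left(-4 + K - \frac{11}{9 K}\right) \left(1381 + K\right) = - 5 \left(1381 + K\right) \left(-4 + K - \frac{11}{9 K}\right)$)
$\left(L{\left(653 \right)} - 1088275\right) - 835676 = \left(\left(\frac{248635}{9} - 4495905 - 5 \cdot 653^{2} + \frac{75955}{9 \cdot 653}\right) - 1088275\right) - 835676 = \left(\left(\frac{248635}{9} - 4495905 - 2132045 + \frac{75955}{9} \cdot \frac{1}{653}\right) - 1088275\right) - 835676 = \left(\left(\frac{248635}{9} - 4495905 - 2132045 + \frac{75955}{5877}\right) - 1088275\right) - 835676 = \left(- \frac{4310003060}{653} - 1088275\right) - 835676 = - \frac{5020646635}{653} - 835676 = - \frac{5566343063}{653}$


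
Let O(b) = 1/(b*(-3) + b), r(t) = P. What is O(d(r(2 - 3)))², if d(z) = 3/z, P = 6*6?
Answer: 36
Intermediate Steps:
P = 36
r(t) = 36
O(b) = -1/(2*b) (O(b) = 1/(-3*b + b) = 1/(-2*b) = -1/(2*b))
O(d(r(2 - 3)))² = (-1/(2*(3/36)))² = (-1/(2*(3*(1/36))))² = (-1/(2*1/12))² = (-½*12)² = (-6)² = 36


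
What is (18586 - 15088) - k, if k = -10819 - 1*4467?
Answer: 18784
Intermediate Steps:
k = -15286 (k = -10819 - 4467 = -15286)
(18586 - 15088) - k = (18586 - 15088) - 1*(-15286) = 3498 + 15286 = 18784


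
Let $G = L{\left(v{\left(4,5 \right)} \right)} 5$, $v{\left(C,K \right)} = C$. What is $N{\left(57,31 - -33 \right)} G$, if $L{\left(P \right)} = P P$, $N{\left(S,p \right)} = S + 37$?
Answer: $7520$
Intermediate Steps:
$N{\left(S,p \right)} = 37 + S$
$L{\left(P \right)} = P^{2}$
$G = 80$ ($G = 4^{2} \cdot 5 = 16 \cdot 5 = 80$)
$N{\left(57,31 - -33 \right)} G = \left(37 + 57\right) 80 = 94 \cdot 80 = 7520$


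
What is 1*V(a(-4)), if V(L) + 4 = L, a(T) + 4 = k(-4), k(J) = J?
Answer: -12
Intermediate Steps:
a(T) = -8 (a(T) = -4 - 4 = -8)
V(L) = -4 + L
1*V(a(-4)) = 1*(-4 - 8) = 1*(-12) = -12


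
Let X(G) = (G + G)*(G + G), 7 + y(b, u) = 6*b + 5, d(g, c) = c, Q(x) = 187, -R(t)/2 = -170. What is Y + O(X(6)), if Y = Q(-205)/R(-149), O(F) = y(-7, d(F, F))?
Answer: -869/20 ≈ -43.450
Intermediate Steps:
R(t) = 340 (R(t) = -2*(-170) = 340)
y(b, u) = -2 + 6*b (y(b, u) = -7 + (6*b + 5) = -7 + (5 + 6*b) = -2 + 6*b)
X(G) = 4*G² (X(G) = (2*G)*(2*G) = 4*G²)
O(F) = -44 (O(F) = -2 + 6*(-7) = -2 - 42 = -44)
Y = 11/20 (Y = 187/340 = 187*(1/340) = 11/20 ≈ 0.55000)
Y + O(X(6)) = 11/20 - 44 = -869/20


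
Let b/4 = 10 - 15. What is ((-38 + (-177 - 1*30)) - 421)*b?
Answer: 13320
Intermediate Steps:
b = -20 (b = 4*(10 - 15) = 4*(-5) = -20)
((-38 + (-177 - 1*30)) - 421)*b = ((-38 + (-177 - 1*30)) - 421)*(-20) = ((-38 + (-177 - 30)) - 421)*(-20) = ((-38 - 207) - 421)*(-20) = (-245 - 421)*(-20) = -666*(-20) = 13320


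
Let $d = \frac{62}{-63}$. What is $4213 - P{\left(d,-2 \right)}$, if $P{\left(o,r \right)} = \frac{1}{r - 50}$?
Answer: $\frac{219077}{52} \approx 4213.0$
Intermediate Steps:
$d = - \frac{62}{63}$ ($d = 62 \left(- \frac{1}{63}\right) = - \frac{62}{63} \approx -0.98413$)
$P{\left(o,r \right)} = \frac{1}{-50 + r}$
$4213 - P{\left(d,-2 \right)} = 4213 - \frac{1}{-50 - 2} = 4213 - \frac{1}{-52} = 4213 - - \frac{1}{52} = 4213 + \frac{1}{52} = \frac{219077}{52}$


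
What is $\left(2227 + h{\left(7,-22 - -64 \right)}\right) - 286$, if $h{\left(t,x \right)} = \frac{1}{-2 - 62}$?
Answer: $\frac{124223}{64} \approx 1941.0$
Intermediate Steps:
$h{\left(t,x \right)} = - \frac{1}{64}$ ($h{\left(t,x \right)} = \frac{1}{-64} = - \frac{1}{64}$)
$\left(2227 + h{\left(7,-22 - -64 \right)}\right) - 286 = \left(2227 - \frac{1}{64}\right) - 286 = \frac{142527}{64} - 286 = \frac{124223}{64}$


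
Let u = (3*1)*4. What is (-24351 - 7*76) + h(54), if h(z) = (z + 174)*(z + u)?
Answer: -9835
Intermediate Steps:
u = 12 (u = 3*4 = 12)
h(z) = (12 + z)*(174 + z) (h(z) = (z + 174)*(z + 12) = (174 + z)*(12 + z) = (12 + z)*(174 + z))
(-24351 - 7*76) + h(54) = (-24351 - 7*76) + (2088 + 54² + 186*54) = (-24351 - 1*532) + (2088 + 2916 + 10044) = (-24351 - 532) + 15048 = -24883 + 15048 = -9835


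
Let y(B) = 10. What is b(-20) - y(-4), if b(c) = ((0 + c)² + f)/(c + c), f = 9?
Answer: -809/40 ≈ -20.225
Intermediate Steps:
b(c) = (9 + c²)/(2*c) (b(c) = ((0 + c)² + 9)/(c + c) = (c² + 9)/((2*c)) = (9 + c²)*(1/(2*c)) = (9 + c²)/(2*c))
b(-20) - y(-4) = (½)*(9 + (-20)²)/(-20) - 1*10 = (½)*(-1/20)*(9 + 400) - 10 = (½)*(-1/20)*409 - 10 = -409/40 - 10 = -809/40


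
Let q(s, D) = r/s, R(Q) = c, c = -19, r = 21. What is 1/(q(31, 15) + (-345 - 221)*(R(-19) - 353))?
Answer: 31/6527133 ≈ 4.7494e-6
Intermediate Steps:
R(Q) = -19
q(s, D) = 21/s
1/(q(31, 15) + (-345 - 221)*(R(-19) - 353)) = 1/(21/31 + (-345 - 221)*(-19 - 353)) = 1/(21*(1/31) - 566*(-372)) = 1/(21/31 + 210552) = 1/(6527133/31) = 31/6527133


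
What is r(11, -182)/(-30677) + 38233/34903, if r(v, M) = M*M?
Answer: 16746769/1070719331 ≈ 0.015641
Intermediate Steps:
r(v, M) = M²
r(11, -182)/(-30677) + 38233/34903 = (-182)²/(-30677) + 38233/34903 = 33124*(-1/30677) + 38233*(1/34903) = -33124/30677 + 38233/34903 = 16746769/1070719331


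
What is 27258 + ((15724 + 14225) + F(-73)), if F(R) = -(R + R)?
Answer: 57353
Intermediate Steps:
F(R) = -2*R
27258 + ((15724 + 14225) + F(-73)) = 27258 + ((15724 + 14225) - 2*(-73)) = 27258 + (29949 + 146) = 27258 + 30095 = 57353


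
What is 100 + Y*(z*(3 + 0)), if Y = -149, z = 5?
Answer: -2135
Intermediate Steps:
100 + Y*(z*(3 + 0)) = 100 - 745*(3 + 0) = 100 - 745*3 = 100 - 149*15 = 100 - 2235 = -2135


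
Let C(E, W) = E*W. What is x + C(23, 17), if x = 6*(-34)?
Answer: 187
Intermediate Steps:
x = -204
x + C(23, 17) = -204 + 23*17 = -204 + 391 = 187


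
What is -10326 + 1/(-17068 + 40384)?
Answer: -240761015/23316 ≈ -10326.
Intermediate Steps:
-10326 + 1/(-17068 + 40384) = -10326 + 1/23316 = -240761015/23316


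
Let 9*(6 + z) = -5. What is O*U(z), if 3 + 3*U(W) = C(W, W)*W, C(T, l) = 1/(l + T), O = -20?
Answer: 50/3 ≈ 16.667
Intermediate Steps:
z = -59/9 (z = -6 + (⅑)*(-5) = -6 - 5/9 = -59/9 ≈ -6.5556)
C(T, l) = 1/(T + l)
U(W) = -⅚ (U(W) = -1 + (W/(W + W))/3 = -1 + (W/((2*W)))/3 = -1 + ((1/(2*W))*W)/3 = -1 + (⅓)*(½) = -1 + ⅙ = -⅚)
O*U(z) = -20*(-⅚) = 50/3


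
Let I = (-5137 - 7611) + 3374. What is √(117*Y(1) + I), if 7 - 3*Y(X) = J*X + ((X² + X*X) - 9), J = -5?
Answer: I*√8633 ≈ 92.914*I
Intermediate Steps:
I = -9374 (I = -12748 + 3374 = -9374)
Y(X) = 16/3 - 2*X²/3 + 5*X/3 (Y(X) = 7/3 - (-5*X + ((X² + X*X) - 9))/3 = 7/3 - (-5*X + ((X² + X²) - 9))/3 = 7/3 - (-5*X + (2*X² - 9))/3 = 7/3 - (-5*X + (-9 + 2*X²))/3 = 7/3 - (-9 - 5*X + 2*X²)/3 = 7/3 + (3 - 2*X²/3 + 5*X/3) = 16/3 - 2*X²/3 + 5*X/3)
√(117*Y(1) + I) = √(117*(16/3 - ⅔*1² + (5/3)*1) - 9374) = √(117*(16/3 - ⅔*1 + 5/3) - 9374) = √(117*(16/3 - ⅔ + 5/3) - 9374) = √(117*(19/3) - 9374) = √(741 - 9374) = √(-8633) = I*√8633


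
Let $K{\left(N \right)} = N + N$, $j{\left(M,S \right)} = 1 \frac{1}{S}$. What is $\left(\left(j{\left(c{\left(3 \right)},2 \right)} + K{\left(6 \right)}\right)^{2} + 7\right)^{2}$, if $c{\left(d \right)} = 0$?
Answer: $\frac{426409}{16} \approx 26651.0$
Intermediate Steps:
$j{\left(M,S \right)} = \frac{1}{S}$
$K{\left(N \right)} = 2 N$
$\left(\left(j{\left(c{\left(3 \right)},2 \right)} + K{\left(6 \right)}\right)^{2} + 7\right)^{2} = \left(\left(\frac{1}{2} + 2 \cdot 6\right)^{2} + 7\right)^{2} = \left(\left(\frac{1}{2} + 12\right)^{2} + 7\right)^{2} = \left(\left(\frac{25}{2}\right)^{2} + 7\right)^{2} = \left(\frac{625}{4} + 7\right)^{2} = \left(\frac{653}{4}\right)^{2} = \frac{426409}{16}$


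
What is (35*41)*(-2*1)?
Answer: -2870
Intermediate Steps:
(35*41)*(-2*1) = 1435*(-2) = -2870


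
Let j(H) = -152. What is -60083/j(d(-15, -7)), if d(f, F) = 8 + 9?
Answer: 60083/152 ≈ 395.28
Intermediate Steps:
d(f, F) = 17
-60083/j(d(-15, -7)) = -60083/(-152) = -60083*(-1/152) = 60083/152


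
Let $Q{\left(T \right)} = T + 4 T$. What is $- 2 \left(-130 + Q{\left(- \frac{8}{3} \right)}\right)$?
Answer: $\frac{860}{3} \approx 286.67$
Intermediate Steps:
$Q{\left(T \right)} = 5 T$
$- 2 \left(-130 + Q{\left(- \frac{8}{3} \right)}\right) = - 2 \left(-130 + 5 \left(- \frac{8}{3}\right)\right) = - 2 \left(-130 - \frac{40}{3}\right) = \left(-2\right) \left(- \frac{430}{3}\right) = \frac{860}{3}$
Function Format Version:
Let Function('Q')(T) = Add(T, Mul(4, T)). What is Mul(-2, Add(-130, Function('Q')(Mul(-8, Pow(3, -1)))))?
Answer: Rational(860, 3) ≈ 286.67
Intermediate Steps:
Function('Q')(T) = Mul(5, T)
Mul(-2, Add(-130, Function('Q')(Mul(-8, Pow(3, -1))))) = Mul(-2, Add(-130, Mul(5, Mul(-8, Pow(3, -1))))) = Mul(-2, Add(-130, Mul(5, Mul(-8, Rational(1, 3))))) = Mul(-2, Add(-130, Mul(5, Rational(-8, 3)))) = Mul(-2, Add(-130, Rational(-40, 3))) = Mul(-2, Rational(-430, 3)) = Rational(860, 3)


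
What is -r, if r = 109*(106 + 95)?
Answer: -21909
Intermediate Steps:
r = 21909 (r = 109*201 = 21909)
-r = -1*21909 = -21909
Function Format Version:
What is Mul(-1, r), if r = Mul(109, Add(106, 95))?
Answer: -21909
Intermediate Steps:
r = 21909 (r = Mul(109, 201) = 21909)
Mul(-1, r) = Mul(-1, 21909) = -21909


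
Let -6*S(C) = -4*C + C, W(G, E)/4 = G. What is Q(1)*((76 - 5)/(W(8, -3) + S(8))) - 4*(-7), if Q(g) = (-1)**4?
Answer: 1079/36 ≈ 29.972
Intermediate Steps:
W(G, E) = 4*G
S(C) = C/2 (S(C) = -(-4*C + C)/6 = -(-1)*C/2 = C/2)
Q(g) = 1
Q(1)*((76 - 5)/(W(8, -3) + S(8))) - 4*(-7) = 1*((76 - 5)/(4*8 + (1/2)*8)) - 4*(-7) = 1*(71/(32 + 4)) + 28 = 1*(71/36) + 28 = 71/36 + 28 = 1079/36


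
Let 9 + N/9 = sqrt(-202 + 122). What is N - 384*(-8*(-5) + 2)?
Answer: -16209 + 36*I*sqrt(5) ≈ -16209.0 + 80.498*I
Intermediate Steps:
N = -81 + 36*I*sqrt(5) (N = -81 + 9*sqrt(-202 + 122) = -81 + 9*sqrt(-80) = -81 + 9*(4*I*sqrt(5)) = -81 + 36*I*sqrt(5) ≈ -81.0 + 80.498*I)
N - 384*(-8*(-5) + 2) = (-81 + 36*I*sqrt(5)) - 384*(-8*(-5) + 2) = (-81 + 36*I*sqrt(5)) - 384*(40 + 2) = (-81 + 36*I*sqrt(5)) - 384*42 = (-81 + 36*I*sqrt(5)) - 16128 = -16209 + 36*I*sqrt(5)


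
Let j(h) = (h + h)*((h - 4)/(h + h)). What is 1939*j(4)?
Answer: 0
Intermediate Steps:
j(h) = -4 + h (j(h) = (2*h)*((-4 + h)/((2*h))) = (2*h)*((-4 + h)*(1/(2*h))) = (2*h)*((-4 + h)/(2*h)) = -4 + h)
1939*j(4) = 1939*(-4 + 4) = 1939*0 = 0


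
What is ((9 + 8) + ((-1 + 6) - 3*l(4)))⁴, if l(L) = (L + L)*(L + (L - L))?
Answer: 29986576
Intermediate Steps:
l(L) = 2*L² (l(L) = (2*L)*(L + 0) = (2*L)*L = 2*L²)
((9 + 8) + ((-1 + 6) - 3*l(4)))⁴ = ((9 + 8) + ((-1 + 6) - 6*4²))⁴ = (17 + (5 - 6*16))⁴ = (17 + (5 - 3*32))⁴ = (17 + (5 - 96))⁴ = (17 - 91)⁴ = (-74)⁴ = 29986576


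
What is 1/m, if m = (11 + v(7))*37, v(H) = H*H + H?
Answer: 1/2479 ≈ 0.00040339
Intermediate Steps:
v(H) = H + H**2 (v(H) = H**2 + H = H + H**2)
m = 2479 (m = (11 + 7*(1 + 7))*37 = (11 + 7*8)*37 = (11 + 56)*37 = 67*37 = 2479)
1/m = 1/2479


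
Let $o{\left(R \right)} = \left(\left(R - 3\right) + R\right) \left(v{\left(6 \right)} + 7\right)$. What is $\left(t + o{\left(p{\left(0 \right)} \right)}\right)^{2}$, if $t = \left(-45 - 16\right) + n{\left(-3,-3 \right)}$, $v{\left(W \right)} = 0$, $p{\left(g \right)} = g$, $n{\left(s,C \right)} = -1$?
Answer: $6889$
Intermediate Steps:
$o{\left(R \right)} = -21 + 14 R$ ($o{\left(R \right)} = \left(\left(R - 3\right) + R\right) \left(0 + 7\right) = \left(\left(-3 + R\right) + R\right) 7 = \left(-3 + 2 R\right) 7 = -21 + 14 R$)
$t = -62$ ($t = \left(-45 - 16\right) - 1 = -61 - 1 = -62$)
$\left(t + o{\left(p{\left(0 \right)} \right)}\right)^{2} = \left(-62 + \left(-21 + 14 \cdot 0\right)\right)^{2} = \left(-62 + \left(-21 + 0\right)\right)^{2} = \left(-62 - 21\right)^{2} = \left(-83\right)^{2} = 6889$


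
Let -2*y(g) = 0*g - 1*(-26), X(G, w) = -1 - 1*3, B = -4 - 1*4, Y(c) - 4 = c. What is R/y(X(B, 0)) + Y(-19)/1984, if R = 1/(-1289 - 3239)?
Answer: -55061/7299136 ≈ -0.0075435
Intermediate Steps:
Y(c) = 4 + c
B = -8 (B = -4 - 4 = -8)
X(G, w) = -4 (X(G, w) = -1 - 3 = -4)
y(g) = -13 (y(g) = -(0*g - 1*(-26))/2 = -(0 + 26)/2 = -½*26 = -13)
R = -1/4528 (R = 1/(-4528) = -1/4528 ≈ -0.00022085)
R/y(X(B, 0)) + Y(-19)/1984 = -1/4528/(-13) + (4 - 19)/1984 = -1/4528*(-1/13) - 15*1/1984 = 1/58864 - 15/1984 = -55061/7299136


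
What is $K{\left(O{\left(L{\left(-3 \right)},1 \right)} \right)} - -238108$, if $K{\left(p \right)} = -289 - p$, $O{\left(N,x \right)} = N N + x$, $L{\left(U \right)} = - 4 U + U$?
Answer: $237737$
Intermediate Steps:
$L{\left(U \right)} = - 3 U$
$O{\left(N,x \right)} = x + N^{2}$ ($O{\left(N,x \right)} = N^{2} + x = x + N^{2}$)
$K{\left(O{\left(L{\left(-3 \right)},1 \right)} \right)} - -238108 = \left(-289 - \left(1 + \left(\left(-3\right) \left(-3\right)\right)^{2}\right)\right) - -238108 = \left(-289 - \left(1 + 9^{2}\right)\right) + 238108 = \left(-289 - \left(1 + 81\right)\right) + 238108 = \left(-289 - 82\right) + 238108 = -371 + 238108 = 237737$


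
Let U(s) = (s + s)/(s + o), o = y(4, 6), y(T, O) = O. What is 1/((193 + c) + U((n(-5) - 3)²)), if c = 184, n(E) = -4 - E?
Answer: 5/1889 ≈ 0.0026469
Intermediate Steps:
o = 6
U(s) = 2*s/(6 + s) (U(s) = (s + s)/(s + 6) = (2*s)/(6 + s) = 2*s/(6 + s))
1/((193 + c) + U((n(-5) - 3)²)) = 1/((193 + 184) + 2*((-4 - 1*(-5)) - 3)²/(6 + ((-4 - 1*(-5)) - 3)²)) = 1/(377 + 2*((-4 + 5) - 3)²/(6 + ((-4 + 5) - 3)²)) = 1/(377 + 2*(1 - 3)²/(6 + (1 - 3)²)) = 1/(377 + 2*(-2)²/(6 + (-2)²)) = 1/(377 + 2*4/(6 + 4)) = 1/(377 + 2*4/10) = 1/(377 + 2*4*(⅒)) = 1/(377 + ⅘) = 1/(1889/5) = 5/1889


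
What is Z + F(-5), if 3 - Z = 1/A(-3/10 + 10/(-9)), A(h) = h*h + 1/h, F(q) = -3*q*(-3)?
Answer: -56442786/1319383 ≈ -42.780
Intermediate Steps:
F(q) = 9*q
A(h) = 1/h + h² (A(h) = h² + 1/h = 1/h + h²)
Z = 2929449/1319383 (Z = 3 - 1/((1 + (-3/10 + 10/(-9))³)/(-3/10 + 10/(-9))) = 3 - 1/((1 + (-3*⅒ + 10*(-⅑))³)/(-3*⅒ + 10*(-⅑))) = 3 - 1/((1 + (-3/10 - 10/9)³)/(-3/10 - 10/9)) = 3 - 1/((1 + (-127/90)³)/(-127/90)) = 3 - 1/((-90*(1 - 2048383/729000)/127)) = 3 - 1/((-90/127*(-1319383/729000))) = 3 - 1/1319383/1028700 = 3 - 1*1028700/1319383 = 3 - 1028700/1319383 = 2929449/1319383 ≈ 2.2203)
Z + F(-5) = 2929449/1319383 + 9*(-5) = 2929449/1319383 - 45 = -56442786/1319383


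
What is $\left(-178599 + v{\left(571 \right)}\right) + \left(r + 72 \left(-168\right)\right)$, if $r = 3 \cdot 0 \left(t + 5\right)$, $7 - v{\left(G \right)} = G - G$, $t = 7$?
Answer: $-190688$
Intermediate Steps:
$v{\left(G \right)} = 7$ ($v{\left(G \right)} = 7 - \left(G - G\right) = 7 - 0 = 7 + 0 = 7$)
$r = 0$ ($r = 3 \cdot 0 \left(7 + 5\right) = 0 \cdot 12 = 0$)
$\left(-178599 + v{\left(571 \right)}\right) + \left(r + 72 \left(-168\right)\right) = \left(-178599 + 7\right) + \left(0 + 72 \left(-168\right)\right) = -178592 + \left(0 - 12096\right) = -178592 - 12096 = -190688$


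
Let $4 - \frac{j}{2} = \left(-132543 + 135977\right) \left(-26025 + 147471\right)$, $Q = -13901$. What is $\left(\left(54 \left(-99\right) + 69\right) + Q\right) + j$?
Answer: $-834110298$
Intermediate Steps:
$j = -834091120$ ($j = 8 - 2 \left(-132543 + 135977\right) \left(-26025 + 147471\right) = 8 - 2 \cdot 3434 \cdot 121446 = 8 - 834091128 = -834091120$)
$\left(\left(54 \left(-99\right) + 69\right) + Q\right) + j = \left(\left(54 \left(-99\right) + 69\right) - 13901\right) - 834091120 = \left(\left(-5346 + 69\right) - 13901\right) - 834091120 = \left(-5277 - 13901\right) - 834091120 = -19178 - 834091120 = -834110298$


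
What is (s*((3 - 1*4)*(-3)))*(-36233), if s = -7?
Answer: 760893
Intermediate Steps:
(s*((3 - 1*4)*(-3)))*(-36233) = -7*(3 - 1*4)*(-3)*(-36233) = -7*(3 - 4)*(-3)*(-36233) = -(-7)*(-3)*(-36233) = -7*3*(-36233) = -21*(-36233) = 760893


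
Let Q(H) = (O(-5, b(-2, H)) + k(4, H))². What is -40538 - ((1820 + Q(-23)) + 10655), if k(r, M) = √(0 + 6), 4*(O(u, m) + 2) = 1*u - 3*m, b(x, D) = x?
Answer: -848353/16 + 7*√6/2 ≈ -53014.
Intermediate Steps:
O(u, m) = -2 - 3*m/4 + u/4 (O(u, m) = -2 + (1*u - 3*m)/4 = -2 + (u - 3*m)/4 = -2 + (-3*m/4 + u/4) = -2 - 3*m/4 + u/4)
k(r, M) = √6
Q(H) = (-7/4 + √6)² (Q(H) = ((-2 - ¾*(-2) + (¼)*(-5)) + √6)² = ((-2 + 3/2 - 5/4) + √6)² = (-7/4 + √6)²)
-40538 - ((1820 + Q(-23)) + 10655) = -40538 - ((1820 + (145/16 - 7*√6/2)) + 10655) = -40538 - ((29265/16 - 7*√6/2) + 10655) = -40538 - (199745/16 - 7*√6/2) = -40538 + (-199745/16 + 7*√6/2) = -848353/16 + 7*√6/2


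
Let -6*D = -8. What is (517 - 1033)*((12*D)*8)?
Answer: -66048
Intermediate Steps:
D = 4/3 (D = -⅙*(-8) = 4/3 ≈ 1.3333)
(517 - 1033)*((12*D)*8) = (517 - 1033)*((12*(4/3))*8) = -8256*8 = -516*128 = -66048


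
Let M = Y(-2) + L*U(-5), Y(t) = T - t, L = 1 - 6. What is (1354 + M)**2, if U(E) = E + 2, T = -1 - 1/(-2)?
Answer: 7513081/4 ≈ 1.8783e+6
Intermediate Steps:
T = -1/2 (T = -1 - 1*(-1/2) = -1 + 1/2 = -1/2 ≈ -0.50000)
U(E) = 2 + E
L = -5
Y(t) = -1/2 - t
M = 33/2 (M = (-1/2 - 1*(-2)) - 5*(2 - 5) = (-1/2 + 2) - 5*(-3) = 3/2 + 15 = 33/2 ≈ 16.500)
(1354 + M)**2 = (1354 + 33/2)**2 = (2741/2)**2 = 7513081/4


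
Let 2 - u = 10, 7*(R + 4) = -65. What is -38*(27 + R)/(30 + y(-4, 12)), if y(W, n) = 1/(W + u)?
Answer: -43776/2513 ≈ -17.420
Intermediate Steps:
R = -93/7 (R = -4 + (⅐)*(-65) = -4 - 65/7 = -93/7 ≈ -13.286)
u = -8 (u = 2 - 1*10 = 2 - 10 = -8)
y(W, n) = 1/(-8 + W) (y(W, n) = 1/(W - 8) = 1/(-8 + W))
-38*(27 + R)/(30 + y(-4, 12)) = -38*(27 - 93/7)/(30 + 1/(-8 - 4)) = -3648/(7*(30 + 1/(-12))) = -3648/(7*(30 - 1/12)) = -3648/(7*359/12) = -3648*12/(7*359) = -38*1152/2513 = -43776/2513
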